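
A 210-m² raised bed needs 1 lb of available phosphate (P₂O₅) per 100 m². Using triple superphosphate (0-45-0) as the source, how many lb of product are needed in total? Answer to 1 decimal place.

Product per 100 m² = 1 / 45% = 2.22222 lb.
Total product = 2.22222 × 210 / 100 = 4.66667 lb.

4.7 lb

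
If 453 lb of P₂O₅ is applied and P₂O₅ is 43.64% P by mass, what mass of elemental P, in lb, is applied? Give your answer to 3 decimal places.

P = 453 × 0.4364 = 197.6892 lb.

197.689 lb P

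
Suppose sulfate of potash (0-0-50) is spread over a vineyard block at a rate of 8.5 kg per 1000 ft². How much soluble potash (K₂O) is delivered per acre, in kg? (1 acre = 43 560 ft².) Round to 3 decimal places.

K₂O per 1000 ft² = 8.5 × 50% = 4.25 kg.
Convert to per acre: 4.25 × 43.56 = 185.13 kg.

185.130 kg K₂O per acre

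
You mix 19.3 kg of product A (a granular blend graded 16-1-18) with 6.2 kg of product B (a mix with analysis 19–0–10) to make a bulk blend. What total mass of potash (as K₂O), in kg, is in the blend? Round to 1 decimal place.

4.1 kg K₂O

K₂O mass = 18%×19.3 + 10%×6.2 = 4.094 kg.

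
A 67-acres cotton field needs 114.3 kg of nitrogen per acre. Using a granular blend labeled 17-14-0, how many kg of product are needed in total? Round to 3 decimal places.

45047.647 kg

Product per acre = 114.3 / 17% = 672.353 kg.
Total product = 672.353 × 67 = 45047.6471 kg.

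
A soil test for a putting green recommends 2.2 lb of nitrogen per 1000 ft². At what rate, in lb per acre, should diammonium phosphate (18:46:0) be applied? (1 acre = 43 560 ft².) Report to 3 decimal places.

Product per 1000 ft² = 2.2 / 18% = 12.2222 lb.
Convert to per acre: 12.2222 × 43.56 = 532.4 lb.

532.400 lb of product per acre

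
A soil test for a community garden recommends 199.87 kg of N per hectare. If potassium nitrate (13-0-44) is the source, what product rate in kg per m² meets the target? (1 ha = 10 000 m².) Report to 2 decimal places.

Product per hectare = 199.87 / 13% = 1537.46 kg.
Convert to per m²: 1537.46 × 0.0001 = 0.153746 kg.

0.15 kg of product per sq m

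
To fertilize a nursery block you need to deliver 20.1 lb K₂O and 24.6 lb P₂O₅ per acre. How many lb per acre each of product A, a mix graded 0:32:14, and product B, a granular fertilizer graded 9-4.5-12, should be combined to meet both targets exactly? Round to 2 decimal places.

Per-acre balance (a = product A, b = product B):
K₂O: 0.14·a + 0.12·b = 20.1
P₂O₅: 0.32·a + 0.045·b = 24.6
From row1: a = (20.1 − 0.12·b) / 0.14.
Into row2: 0.32·(20.1 − 0.12·b)/0.14 + 0.045·b = 24.6 → b = 93.0841, a = 63.785.

63.79 lb product A, 93.08 lb product B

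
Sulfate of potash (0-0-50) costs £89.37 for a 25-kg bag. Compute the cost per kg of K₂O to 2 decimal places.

K₂O in bag = 25 × 50% = 12.5 kg.
Cost per kg K₂O = £89.37 / 12.5 = £7.1496.

£7.15 per kg K₂O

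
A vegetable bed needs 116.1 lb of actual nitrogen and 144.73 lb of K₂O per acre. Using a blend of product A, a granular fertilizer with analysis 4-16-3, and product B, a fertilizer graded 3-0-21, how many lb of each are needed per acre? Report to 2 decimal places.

2671.88 lb product A, 307.49 lb product B

Let a = lb of product A, b = lb of product B (per acre).
N: 0.04·a + 0.03·b = 116.1
K₂O: 0.03·a + 0.21·b = 144.73
From row1: a = (116.1 − 0.03·b) / 0.04.
Into row2: 0.03·(116.1 − 0.03·b)/0.04 + 0.21·b = 144.73 → b = 307.493, a = 2671.88.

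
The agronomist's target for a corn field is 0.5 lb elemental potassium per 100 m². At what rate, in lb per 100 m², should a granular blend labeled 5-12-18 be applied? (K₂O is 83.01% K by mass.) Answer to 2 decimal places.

As K₂O: 0.5 / 0.8301 = 0.602337 lb per 100 m².
Product per 100 m² = 0.602337 / 18% = 3.34632 lb.

3.35 lb of product per hundred sq m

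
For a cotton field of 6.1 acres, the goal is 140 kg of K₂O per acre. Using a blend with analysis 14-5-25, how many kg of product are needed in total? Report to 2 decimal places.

Product per acre = 140 / 25% = 560 kg.
Total product = 560 × 6.1 = 3416 kg.

3416.00 kg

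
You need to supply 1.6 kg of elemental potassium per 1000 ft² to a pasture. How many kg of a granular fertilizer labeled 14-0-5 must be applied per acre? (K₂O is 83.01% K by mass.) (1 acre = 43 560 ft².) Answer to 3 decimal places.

As K₂O: 1.6 / 0.8301 = 1.92748 kg per 1000 ft².
Product per 1000 ft² = 1.92748 / 5% = 38.5496 kg.
Convert to per acre: 38.5496 × 43.56 = 1679.2194 kg.

1679.219 kg of product per acre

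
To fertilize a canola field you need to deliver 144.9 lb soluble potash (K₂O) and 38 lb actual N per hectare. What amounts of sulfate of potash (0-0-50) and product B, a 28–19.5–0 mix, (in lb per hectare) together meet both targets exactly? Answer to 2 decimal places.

289.80 lb sulfate of potash, 135.71 lb product B

Per-hectare balance (a = sulfate of potash, b = product B):
K₂O: 0.5·a + 0·b = 144.9
N: 0·a + 0.28·b = 38
Solving simultaneously: a = 289.8, b = 135.714.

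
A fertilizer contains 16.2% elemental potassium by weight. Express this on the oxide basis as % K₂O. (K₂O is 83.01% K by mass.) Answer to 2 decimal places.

19.52% K₂O

%K₂O = 16.2 / 0.8301 = 19.5157%.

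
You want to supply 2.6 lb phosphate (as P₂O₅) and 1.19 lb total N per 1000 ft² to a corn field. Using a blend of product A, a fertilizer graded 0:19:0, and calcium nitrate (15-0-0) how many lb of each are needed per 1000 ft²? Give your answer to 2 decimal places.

With a, b = lb per 1000 ft² of product A and calcium nitrate:
P₂O₅: 0.19·a + 0·b = 2.6
N: 0·a + 0.15·b = 1.19
Solving simultaneously: a = 13.6842, b = 7.93333.

13.68 lb product A, 7.93 lb calcium nitrate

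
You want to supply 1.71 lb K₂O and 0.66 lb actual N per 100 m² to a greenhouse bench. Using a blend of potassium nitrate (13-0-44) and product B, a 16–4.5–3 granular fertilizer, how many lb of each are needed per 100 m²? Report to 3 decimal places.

3.817 lb potassium nitrate, 1.024 lb product B

Let a = lb of potassium nitrate, b = lb of product B (per 100 m²).
K₂O: 0.44·a + 0.03·b = 1.71
N: 0.13·a + 0.16·b = 0.66
Solving simultaneously: a = 3.81654, b = 1.02406.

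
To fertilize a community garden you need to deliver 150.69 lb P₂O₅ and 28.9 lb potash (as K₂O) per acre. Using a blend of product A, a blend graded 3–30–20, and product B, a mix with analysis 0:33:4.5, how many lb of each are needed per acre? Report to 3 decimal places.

52.494 lb product A, 408.914 lb product B

Per-acre balance (a = product A, b = product B):
P₂O₅: 0.3·a + 0.33·b = 150.69
K₂O: 0.2·a + 0.045·b = 28.9
From row1: a = (150.69 − 0.33·b) / 0.3.
Into row2: 0.2·(150.69 − 0.33·b)/0.3 + 0.045·b = 28.9 → b = 408.9143, a = 52.4943.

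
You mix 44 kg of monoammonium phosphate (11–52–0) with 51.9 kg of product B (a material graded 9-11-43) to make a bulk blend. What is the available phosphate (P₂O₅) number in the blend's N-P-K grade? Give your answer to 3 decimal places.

29.811% P₂O₅

Total mass = 44 + 51.9 = 95.9 kg.
P₂O₅ mass = 52%×44 + 11%×51.9 = 28.589 kg.
% P₂O₅ = 28.589 / 95.9 = 29.8113%.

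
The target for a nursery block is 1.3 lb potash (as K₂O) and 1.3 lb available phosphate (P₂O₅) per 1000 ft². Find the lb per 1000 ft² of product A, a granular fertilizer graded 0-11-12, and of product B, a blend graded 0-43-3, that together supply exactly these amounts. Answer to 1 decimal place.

10.8 lb product A, 0.3 lb product B

Let a = lb of product A, b = lb of product B (per 1000 ft²).
K₂O: 0.12·a + 0.03·b = 1.3
P₂O₅: 0.11·a + 0.43·b = 1.3
Solving simultaneously: a = 10.766, b = 0.269151.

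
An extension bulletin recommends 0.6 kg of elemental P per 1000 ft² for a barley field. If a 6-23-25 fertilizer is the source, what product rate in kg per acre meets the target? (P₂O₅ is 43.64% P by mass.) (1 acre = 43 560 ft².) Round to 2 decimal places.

260.39 kg of product per acre

As P₂O₅: 0.6 / 0.4364 = 1.37489 kg per 1000 ft².
Product per 1000 ft² = 1.37489 / 23% = 5.97776 kg.
Convert to per acre: 5.97776 × 43.56 = 260.391 kg.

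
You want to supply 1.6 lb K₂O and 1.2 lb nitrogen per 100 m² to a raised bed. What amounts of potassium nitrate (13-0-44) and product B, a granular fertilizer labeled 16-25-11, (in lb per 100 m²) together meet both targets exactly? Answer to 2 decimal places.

Per-100 m² balance (a = potassium nitrate, b = product B):
K₂O: 0.44·a + 0.11·b = 1.6
N: 0.13·a + 0.16·b = 1.2
From row1: a = (1.6 − 0.11·b) / 0.44.
Into row2: 0.13·(1.6 − 0.11·b)/0.44 + 0.16·b = 1.2 → b = 5.7041, a = 2.21034.

2.21 lb potassium nitrate, 5.70 lb product B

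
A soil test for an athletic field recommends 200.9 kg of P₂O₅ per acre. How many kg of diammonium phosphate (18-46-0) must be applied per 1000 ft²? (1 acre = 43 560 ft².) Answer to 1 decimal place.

Product per acre = 200.9 / 46% = 436.739 kg.
Convert to per 1000 ft²: 436.739 × 0.0229568 = 10.0262 kg.

10.0 kg of product per thousand sq ft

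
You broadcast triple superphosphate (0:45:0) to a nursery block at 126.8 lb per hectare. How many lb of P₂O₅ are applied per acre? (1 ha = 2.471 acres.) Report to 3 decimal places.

P₂O₅ per hectare = 126.8 × 45% = 57.06 lb.
Convert to per acre: 57.06 × 0.404694 = 23.0919 lb.

23.092 lb P₂O₅ per acre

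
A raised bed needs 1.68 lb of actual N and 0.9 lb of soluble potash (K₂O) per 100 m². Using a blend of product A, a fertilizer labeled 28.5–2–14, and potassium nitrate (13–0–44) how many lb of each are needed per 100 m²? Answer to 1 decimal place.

5.8 lb product A, 0.2 lb potassium nitrate

With a, b = lb per 100 m² of product A and potassium nitrate:
N: 0.285·a + 0.13·b = 1.68
K₂O: 0.14·a + 0.44·b = 0.9
Solving simultaneously: a = 5.8041, b = 0.198694.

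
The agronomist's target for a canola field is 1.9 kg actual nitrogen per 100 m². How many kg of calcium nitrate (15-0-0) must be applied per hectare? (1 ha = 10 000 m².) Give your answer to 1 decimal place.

1266.7 kg of product per hectare

Product per 100 m² = 1.9 / 15% = 12.6667 kg.
Convert to per hectare: 12.6667 × 100 = 1266.67 kg.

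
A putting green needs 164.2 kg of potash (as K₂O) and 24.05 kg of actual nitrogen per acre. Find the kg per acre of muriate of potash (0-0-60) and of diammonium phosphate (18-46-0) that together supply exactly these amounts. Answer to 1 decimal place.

273.7 kg muriate of potash, 133.6 kg diammonium phosphate

Let a = kg of muriate of potash, b = kg of diammonium phosphate (per acre).
K₂O: 0.6·a + 0·b = 164.2
N: 0·a + 0.18·b = 24.05
Solving simultaneously: a = 273.667, b = 133.611.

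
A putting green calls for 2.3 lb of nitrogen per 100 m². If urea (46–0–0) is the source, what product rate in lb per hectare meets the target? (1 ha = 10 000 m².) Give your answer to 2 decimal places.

500.00 lb of product per hectare

Product per 100 m² = 2.3 / 46% = 5 lb.
Convert to per hectare: 5 × 100 = 500 lb.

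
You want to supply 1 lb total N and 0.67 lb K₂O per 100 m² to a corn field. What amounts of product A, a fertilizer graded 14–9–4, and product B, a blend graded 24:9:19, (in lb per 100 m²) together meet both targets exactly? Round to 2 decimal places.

1.72 lb product A, 3.16 lb product B

With a, b = lb per 100 m² of product A and product B:
N: 0.14·a + 0.24·b = 1
K₂O: 0.04·a + 0.19·b = 0.67
Eliminate a: (row1) − 0.14/0.04·(row2) → -0.425·b = -1.345, so b = 3.16471.
Back-substitute: a = (1 − 0.24·3.16471) / 0.14 = 1.71765.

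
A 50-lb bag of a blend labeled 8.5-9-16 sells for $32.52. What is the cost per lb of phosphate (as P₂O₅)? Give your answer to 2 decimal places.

P₂O₅ in bag = 50 × 9% = 4.5 lb.
Cost per lb P₂O₅ = $32.52 / 4.5 = $7.2267.

$7.23 per lb P₂O₅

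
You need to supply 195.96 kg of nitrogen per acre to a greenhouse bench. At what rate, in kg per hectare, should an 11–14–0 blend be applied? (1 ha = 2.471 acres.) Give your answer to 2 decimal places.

4401.97 kg of product per hectare

Product per acre = 195.96 / 11% = 1781.45 kg.
Convert to per hectare: 1781.45 × 2.471 = 4401.974 kg.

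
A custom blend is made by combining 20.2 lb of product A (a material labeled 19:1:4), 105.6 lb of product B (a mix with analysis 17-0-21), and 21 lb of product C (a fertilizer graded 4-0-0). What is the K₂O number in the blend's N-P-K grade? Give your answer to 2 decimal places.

15.66% K₂O

Total mass = 20.2 + 105.6 + 21 = 146.8 lb.
K₂O mass = 4%×20.2 + 21%×105.6 + 0%×21 = 22.984 lb.
% K₂O = 22.984 / 146.8 = 15.6567%.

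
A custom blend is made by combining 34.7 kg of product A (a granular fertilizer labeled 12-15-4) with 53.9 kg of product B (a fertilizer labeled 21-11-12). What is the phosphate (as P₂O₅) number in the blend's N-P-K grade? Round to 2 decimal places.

12.57% P₂O₅

Total mass = 34.7 + 53.9 = 88.6 kg.
P₂O₅ mass = 15%×34.7 + 11%×53.9 = 11.134 kg.
% P₂O₅ = 11.134 / 88.6 = 12.5666%.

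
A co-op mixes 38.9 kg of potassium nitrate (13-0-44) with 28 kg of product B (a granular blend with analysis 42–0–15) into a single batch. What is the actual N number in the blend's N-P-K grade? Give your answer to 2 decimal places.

25.14% N

Total mass = 38.9 + 28 = 66.9 kg.
N mass = 13%×38.9 + 42%×28 = 16.817 kg.
% N = 16.817 / 66.9 = 25.1375%.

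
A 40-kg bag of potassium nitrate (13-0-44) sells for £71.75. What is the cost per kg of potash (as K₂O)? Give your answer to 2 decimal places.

£4.08 per kg K₂O

K₂O in bag = 40 × 44% = 17.6 kg.
Cost per kg K₂O = £71.75 / 17.6 = £4.0767.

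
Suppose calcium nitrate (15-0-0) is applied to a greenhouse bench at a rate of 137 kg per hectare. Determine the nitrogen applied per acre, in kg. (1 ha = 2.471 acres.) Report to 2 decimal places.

8.32 kg N per acre

nitrogen per hectare = 137 × 15% = 20.55 kg.
Convert to per acre: 20.55 × 0.404694 = 8.31647 kg.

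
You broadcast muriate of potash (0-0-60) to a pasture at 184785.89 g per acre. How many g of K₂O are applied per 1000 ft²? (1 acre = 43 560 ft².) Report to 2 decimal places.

2545.26 g K₂O per thousand sq ft

K₂O per acre = 184785.89 × 60% = 110872 g.
Convert to per 1000 ft²: 110872 × 0.0229568 = 2545.2602 g.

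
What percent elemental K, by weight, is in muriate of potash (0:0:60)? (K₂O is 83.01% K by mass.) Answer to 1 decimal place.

%K = 60 × 0.8301 = 49.806%.

49.8% K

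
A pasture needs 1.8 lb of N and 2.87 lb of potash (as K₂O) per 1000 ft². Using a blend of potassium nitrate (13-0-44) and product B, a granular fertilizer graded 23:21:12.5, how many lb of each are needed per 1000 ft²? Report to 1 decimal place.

Let a = lb of potassium nitrate, b = lb of product B (per 1000 ft²).
N: 0.13·a + 0.23·b = 1.8
K₂O: 0.44·a + 0.125·b = 2.87
Solving simultaneously: a = 5.12184, b = 4.93114.

5.1 lb potassium nitrate, 4.9 lb product B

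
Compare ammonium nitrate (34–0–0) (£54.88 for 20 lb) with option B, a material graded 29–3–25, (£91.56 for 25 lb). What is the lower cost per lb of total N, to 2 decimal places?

£8.07 per lb N (ammonium nitrate)

ammonium nitrate: N per bag = 20 × 34% = 6.8 lb; cost = 54.88 / 6.8 = £8.0706/lb N.
option B: N per bag = 25 × 29% = 7.25 lb; cost = 91.56 / 7.25 = £12.6290/lb N.
ammonium nitrate is cheaper.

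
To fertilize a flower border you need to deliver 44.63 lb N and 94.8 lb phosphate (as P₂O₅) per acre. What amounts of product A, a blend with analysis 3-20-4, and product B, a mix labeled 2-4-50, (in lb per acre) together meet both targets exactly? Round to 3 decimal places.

With a, b = lb per acre of product A and product B:
N: 0.03·a + 0.02·b = 44.63
P₂O₅: 0.2·a + 0.04·b = 94.8
From row1: a = (44.63 − 0.02·b) / 0.03.
Into row2: 0.2·(44.63 − 0.02·b)/0.03 + 0.04·b = 94.8 → b = 2172.1429, a = 39.5714.

39.571 lb product A, 2172.143 lb product B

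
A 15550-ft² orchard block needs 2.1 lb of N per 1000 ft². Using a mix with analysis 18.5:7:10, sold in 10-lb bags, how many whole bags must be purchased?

18 bags

Product per 1000 ft² = 2.1 / 18.5% = 11.3514 lb.
Total product = 11.3514 × 15550 / 1000 = 176.514 lb.
Bags = ⌈176.514 / 10⌉ = 18.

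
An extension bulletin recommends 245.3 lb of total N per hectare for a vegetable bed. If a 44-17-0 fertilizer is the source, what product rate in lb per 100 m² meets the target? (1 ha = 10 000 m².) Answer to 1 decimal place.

5.6 lb of product per hundred sq m

Product per hectare = 245.3 / 44% = 557.5 lb.
Convert to per 100 m²: 557.5 × 0.01 = 5.575 lb.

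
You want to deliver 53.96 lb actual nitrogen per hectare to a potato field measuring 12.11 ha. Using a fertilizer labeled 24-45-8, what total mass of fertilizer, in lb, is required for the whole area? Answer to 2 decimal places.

2722.73 lb

Product per hectare = 53.96 / 24% = 224.833 lb.
Total product = 224.833 × 12.11 = 2722.732 lb.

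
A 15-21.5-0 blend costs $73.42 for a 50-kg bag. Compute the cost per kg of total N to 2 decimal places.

N in bag = 50 × 15% = 7.5 kg.
Cost per kg N = $73.42 / 7.5 = $9.7893.

$9.79 per kg N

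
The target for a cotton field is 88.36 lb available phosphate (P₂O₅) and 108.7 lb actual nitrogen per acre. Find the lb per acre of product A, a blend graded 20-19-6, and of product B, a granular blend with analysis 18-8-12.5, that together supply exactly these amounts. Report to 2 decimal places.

396.09 lb product A, 163.79 lb product B

Per-acre balance (a = product A, b = product B):
P₂O₅: 0.19·a + 0.08·b = 88.36
N: 0.2·a + 0.18·b = 108.7
Eliminate a: (row1) − 0.19/0.2·(row2) → -0.091·b = -14.905, so b = 163.791.
Back-substitute: a = (88.36 − 0.08·163.791) / 0.19 = 396.088.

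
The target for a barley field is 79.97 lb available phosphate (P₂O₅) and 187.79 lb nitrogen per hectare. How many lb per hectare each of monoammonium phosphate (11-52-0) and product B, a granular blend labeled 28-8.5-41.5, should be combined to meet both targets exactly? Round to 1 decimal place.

47.2 lb monoammonium phosphate, 652.1 lb product B

With a, b = lb per hectare of monoammonium phosphate and product B:
P₂O₅: 0.52·a + 0.085·b = 79.97
N: 0.11·a + 0.28·b = 187.79
Eliminate a: (row1) − 0.52/0.11·(row2) → -1.23864·b = -807.765, so b = 652.14.
Back-substitute: a = (79.97 − 0.085·652.14) / 0.52 = 47.1886.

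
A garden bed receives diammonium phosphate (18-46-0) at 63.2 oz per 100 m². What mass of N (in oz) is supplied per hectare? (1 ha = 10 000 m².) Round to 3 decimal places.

1137.600 oz N per hectare

nitrogen per 100 m² = 63.2 × 18% = 11.376 oz.
Convert to per hectare: 11.376 × 100 = 1137.6 oz.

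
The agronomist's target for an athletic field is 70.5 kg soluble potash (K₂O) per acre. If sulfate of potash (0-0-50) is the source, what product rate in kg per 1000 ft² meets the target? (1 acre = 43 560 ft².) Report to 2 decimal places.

3.24 kg of product per thousand sq ft

Product per acre = 70.5 / 50% = 141 kg.
Convert to per 1000 ft²: 141 × 0.0229568 = 3.23691 kg.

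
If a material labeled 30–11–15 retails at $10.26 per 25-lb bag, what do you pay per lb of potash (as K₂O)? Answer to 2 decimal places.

$2.74 per lb K₂O

K₂O in bag = 25 × 15% = 3.75 lb.
Cost per lb K₂O = $10.26 / 3.75 = $2.7360.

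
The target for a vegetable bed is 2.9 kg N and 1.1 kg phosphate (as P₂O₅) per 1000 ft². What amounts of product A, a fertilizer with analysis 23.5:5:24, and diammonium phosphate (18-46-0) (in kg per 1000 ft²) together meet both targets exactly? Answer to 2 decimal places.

Let a = kg of product A, b = kg of diammonium phosphate (per 1000 ft²).
N: 0.235·a + 0.18·b = 2.9
P₂O₅: 0.05·a + 0.46·b = 1.1
Eliminate b: (row1) − 0.18/0.46·(row2) → 0.215435·a = 2.46957, so a = 11.4632.
Then b = (1.1 − 0.05·11.4632) / 0.46 = 1.14531.

11.46 kg product A, 1.15 kg diammonium phosphate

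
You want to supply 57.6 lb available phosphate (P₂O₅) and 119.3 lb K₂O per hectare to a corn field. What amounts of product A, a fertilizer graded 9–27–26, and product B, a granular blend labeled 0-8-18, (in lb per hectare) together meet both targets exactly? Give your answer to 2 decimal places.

29.64 lb product A, 619.96 lb product B

With a, b = lb per hectare of product A and product B:
P₂O₅: 0.27·a + 0.08·b = 57.6
K₂O: 0.26·a + 0.18·b = 119.3
Solving simultaneously: a = 29.6403, b = 619.964.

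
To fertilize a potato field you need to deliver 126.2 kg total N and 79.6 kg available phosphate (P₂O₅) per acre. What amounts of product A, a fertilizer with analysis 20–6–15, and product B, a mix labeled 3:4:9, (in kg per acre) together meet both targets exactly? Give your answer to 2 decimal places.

429.03 kg product A, 1346.45 kg product B

With a, b = kg per acre of product A and product B:
N: 0.2·a + 0.03·b = 126.2
P₂O₅: 0.06·a + 0.04·b = 79.6
Eliminate b: (row1) − 0.03/0.04·(row2) → 0.155·a = 66.5, so a = 429.032.
Then b = (79.6 − 0.06·429.032) / 0.04 = 1346.452.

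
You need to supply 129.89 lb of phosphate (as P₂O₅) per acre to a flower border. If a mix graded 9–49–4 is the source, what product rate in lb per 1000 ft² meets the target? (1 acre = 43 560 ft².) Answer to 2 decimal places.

6.09 lb of product per thousand sq ft

Product per acre = 129.89 / 49% = 265.082 lb.
Convert to per 1000 ft²: 265.082 × 0.0229568 = 6.08544 lb.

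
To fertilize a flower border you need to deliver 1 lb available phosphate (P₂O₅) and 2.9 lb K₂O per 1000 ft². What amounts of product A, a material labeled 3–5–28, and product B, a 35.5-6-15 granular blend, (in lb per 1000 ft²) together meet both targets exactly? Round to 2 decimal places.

2.58 lb product A, 14.52 lb product B

Let a = lb of product A, b = lb of product B (per 1000 ft²).
P₂O₅: 0.05·a + 0.06·b = 1
K₂O: 0.28·a + 0.15·b = 2.9
Eliminate b: (row1) − 0.06/0.15·(row2) → -0.062·a = -0.16, so a = 2.58065.
Then b = (2.9 − 0.28·2.58065) / 0.15 = 14.5161.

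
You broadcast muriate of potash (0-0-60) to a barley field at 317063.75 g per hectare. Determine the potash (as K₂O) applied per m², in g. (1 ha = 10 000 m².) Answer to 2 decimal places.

19.02 g K₂O per sq m

K₂O per hectare = 317063.75 × 60% = 190238 g.
Convert to per m²: 190238 × 0.0001 = 19.0238 g.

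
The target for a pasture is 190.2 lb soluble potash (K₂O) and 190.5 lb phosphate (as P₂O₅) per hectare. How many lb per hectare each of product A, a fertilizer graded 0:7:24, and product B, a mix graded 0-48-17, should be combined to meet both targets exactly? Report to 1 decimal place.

With a, b = lb per hectare of product A and product B:
K₂O: 0.24·a + 0.17·b = 190.2
P₂O₅: 0.07·a + 0.48·b = 190.5
From row1: a = (190.2 − 0.17·b) / 0.24.
Into row2: 0.07·(190.2 − 0.17·b)/0.24 + 0.48·b = 190.5 → b = 313.708, a = 570.29.

570.3 lb product A, 313.7 lb product B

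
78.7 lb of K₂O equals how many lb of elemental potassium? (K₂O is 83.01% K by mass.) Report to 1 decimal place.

K = 78.7 × 0.8301 = 65.3289 lb.

65.3 lb K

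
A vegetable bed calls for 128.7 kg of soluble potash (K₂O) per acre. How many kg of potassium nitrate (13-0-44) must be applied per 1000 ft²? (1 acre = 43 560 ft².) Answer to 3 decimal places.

6.715 kg of product per thousand sq ft

Product per acre = 128.7 / 44% = 292.5 kg.
Convert to per 1000 ft²: 292.5 × 0.0229568 = 6.71488 kg.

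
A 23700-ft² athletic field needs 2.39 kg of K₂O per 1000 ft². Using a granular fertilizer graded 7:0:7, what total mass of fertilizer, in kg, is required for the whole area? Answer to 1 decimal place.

Product per 1000 ft² = 2.39 / 7% = 34.1429 kg.
Total product = 34.1429 × 23700 / 1000 = 809.186 kg.

809.2 kg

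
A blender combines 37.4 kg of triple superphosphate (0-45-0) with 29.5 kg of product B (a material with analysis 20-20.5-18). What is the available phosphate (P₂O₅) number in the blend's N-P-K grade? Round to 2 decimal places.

34.20% P₂O₅

Total mass = 37.4 + 29.5 = 66.9 kg.
P₂O₅ mass = 45%×37.4 + 20.5%×29.5 = 22.8775 kg.
% P₂O₅ = 22.8775 / 66.9 = 34.1966%.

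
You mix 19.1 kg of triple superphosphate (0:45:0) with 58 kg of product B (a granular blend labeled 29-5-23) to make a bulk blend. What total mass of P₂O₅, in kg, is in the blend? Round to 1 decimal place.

11.5 kg P₂O₅

P₂O₅ mass = 45%×19.1 + 5%×58 = 11.495 kg.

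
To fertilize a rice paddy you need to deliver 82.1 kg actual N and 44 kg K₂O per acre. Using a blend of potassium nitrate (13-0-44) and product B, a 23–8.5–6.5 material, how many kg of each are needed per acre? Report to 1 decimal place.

Per-acre balance (a = potassium nitrate, b = product B):
N: 0.13·a + 0.23·b = 82.1
K₂O: 0.44·a + 0.065·b = 44
Eliminate b: (row1) − 0.23/0.065·(row2) → -1.42692·a = -73.5923, so a = 51.5741.
Then b = (44 − 0.44·51.5741) / 0.065 = 327.806.

51.6 kg potassium nitrate, 327.8 kg product B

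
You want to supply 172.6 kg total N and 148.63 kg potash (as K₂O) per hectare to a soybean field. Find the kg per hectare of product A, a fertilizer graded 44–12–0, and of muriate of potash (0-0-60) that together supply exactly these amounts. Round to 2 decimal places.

392.27 kg product A, 247.72 kg muriate of potash

With a, b = kg per hectare of product A and muriate of potash:
N: 0.44·a + 0·b = 172.6
K₂O: 0·a + 0.6·b = 148.63
Solving simultaneously: a = 392.273, b = 247.717.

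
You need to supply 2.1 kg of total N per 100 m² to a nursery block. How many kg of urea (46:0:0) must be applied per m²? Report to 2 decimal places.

0.05 kg of product per sq m

Product per 100 m² = 2.1 / 46% = 4.56522 kg.
Convert to per m²: 4.56522 × 0.01 = 0.0456522 kg.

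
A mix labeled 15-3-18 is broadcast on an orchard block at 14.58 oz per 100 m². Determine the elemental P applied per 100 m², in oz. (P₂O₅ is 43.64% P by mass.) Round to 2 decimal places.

0.19 oz P per hundred sq m

P₂O₅ per 100 m² = 14.58 × 3% = 0.4374 oz.
Elemental P = 0.4374 × 0.4364 = 0.190881 oz per 100 m².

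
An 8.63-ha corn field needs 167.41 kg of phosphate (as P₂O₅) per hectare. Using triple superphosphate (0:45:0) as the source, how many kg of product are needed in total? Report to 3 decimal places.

Product per hectare = 167.41 / 45% = 372.022 kg.
Total product = 372.022 × 8.63 = 3210.5518 kg.

3210.552 kg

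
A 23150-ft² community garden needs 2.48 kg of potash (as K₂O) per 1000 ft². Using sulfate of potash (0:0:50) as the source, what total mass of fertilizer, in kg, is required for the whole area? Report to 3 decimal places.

Product per 1000 ft² = 2.48 / 50% = 4.96 kg.
Total product = 4.96 × 23150 / 1000 = 114.824 kg.

114.824 kg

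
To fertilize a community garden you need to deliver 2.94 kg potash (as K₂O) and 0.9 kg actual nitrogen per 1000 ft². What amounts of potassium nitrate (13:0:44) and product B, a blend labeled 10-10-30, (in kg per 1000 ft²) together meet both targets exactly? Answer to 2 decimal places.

4.80 kg potassium nitrate, 2.76 kg product B

With a, b = kg per 1000 ft² of potassium nitrate and product B:
K₂O: 0.44·a + 0.3·b = 2.94
N: 0.13·a + 0.1·b = 0.9
From row1: a = (2.94 − 0.3·b) / 0.44.
Into row2: 0.13·(2.94 − 0.3·b)/0.44 + 0.1·b = 0.9 → b = 2.76, a = 4.8.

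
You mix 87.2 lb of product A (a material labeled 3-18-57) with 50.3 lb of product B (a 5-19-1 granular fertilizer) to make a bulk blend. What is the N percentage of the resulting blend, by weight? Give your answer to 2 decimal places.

3.73% N

Total mass = 87.2 + 50.3 = 137.5 lb.
N mass = 3%×87.2 + 5%×50.3 = 5.131 lb.
% N = 5.131 / 137.5 = 3.73164%.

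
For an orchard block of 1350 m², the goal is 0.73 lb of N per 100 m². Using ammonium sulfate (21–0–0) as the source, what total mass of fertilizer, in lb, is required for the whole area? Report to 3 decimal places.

Product per 100 m² = 0.73 / 21% = 3.47619 lb.
Total product = 3.47619 × 1350 / 100 = 46.9286 lb.

46.929 lb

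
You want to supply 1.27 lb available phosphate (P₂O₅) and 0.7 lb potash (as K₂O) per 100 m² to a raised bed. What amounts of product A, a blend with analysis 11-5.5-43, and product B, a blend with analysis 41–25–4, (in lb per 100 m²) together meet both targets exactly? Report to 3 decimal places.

1.179 lb product A, 4.821 lb product B

With a, b = lb per 100 m² of product A and product B:
P₂O₅: 0.055·a + 0.25·b = 1.27
K₂O: 0.43·a + 0.04·b = 0.7
Eliminate b: (row1) − 0.25/0.04·(row2) → -2.6325·a = -3.105, so a = 1.17949.
Then b = (0.7 − 0.43·1.17949) / 0.04 = 4.82051.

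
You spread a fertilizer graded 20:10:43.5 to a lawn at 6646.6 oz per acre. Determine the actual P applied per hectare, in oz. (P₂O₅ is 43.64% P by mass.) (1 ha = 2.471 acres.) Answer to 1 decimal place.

P₂O₅ per acre = 6646.6 × 10% = 664.66 oz.
Elemental P = 664.66 × 0.4364 = 290.058 oz per acre.
Convert to per hectare: 290.058 × 2.471 = 716.732 oz.

716.7 oz P per hectare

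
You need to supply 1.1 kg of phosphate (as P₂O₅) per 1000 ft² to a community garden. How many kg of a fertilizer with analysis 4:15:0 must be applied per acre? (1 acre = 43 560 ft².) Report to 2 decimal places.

319.44 kg of product per acre

Product per 1000 ft² = 1.1 / 15% = 7.33333 kg.
Convert to per acre: 7.33333 × 43.56 = 319.44 kg.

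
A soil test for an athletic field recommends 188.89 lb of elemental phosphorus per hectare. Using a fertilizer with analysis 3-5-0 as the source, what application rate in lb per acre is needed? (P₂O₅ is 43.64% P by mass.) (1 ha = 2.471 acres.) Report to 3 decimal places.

3503.333 lb of product per acre

As P₂O₅: 188.89 / 0.4364 = 432.837 lb per hectare.
Product per hectare = 432.837 / 5% = 8656.74 lb.
Convert to per acre: 8656.74 × 0.404694 = 3503.3334 lb.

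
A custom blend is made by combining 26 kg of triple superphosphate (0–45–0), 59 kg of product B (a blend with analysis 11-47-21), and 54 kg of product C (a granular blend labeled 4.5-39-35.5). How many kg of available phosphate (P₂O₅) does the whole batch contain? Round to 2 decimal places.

60.49 kg P₂O₅

P₂O₅ mass = 45%×26 + 47%×59 + 39%×54 = 60.49 kg.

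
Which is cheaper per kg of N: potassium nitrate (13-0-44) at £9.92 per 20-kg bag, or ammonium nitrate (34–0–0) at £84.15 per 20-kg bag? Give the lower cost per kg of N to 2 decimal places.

potassium nitrate: N per bag = 20 × 13% = 2.6 kg; cost = 9.92 / 2.6 = £3.8154/kg N.
ammonium nitrate: N per bag = 20 × 34% = 6.8 kg; cost = 84.15 / 6.8 = £12.3750/kg N.
potassium nitrate is cheaper.

£3.82 per kg N (potassium nitrate)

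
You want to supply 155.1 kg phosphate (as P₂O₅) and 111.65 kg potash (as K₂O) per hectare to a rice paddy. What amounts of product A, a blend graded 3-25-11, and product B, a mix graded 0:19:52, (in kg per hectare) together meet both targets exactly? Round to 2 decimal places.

544.81 kg product A, 99.46 kg product B

With a, b = kg per hectare of product A and product B:
P₂O₅: 0.25·a + 0.19·b = 155.1
K₂O: 0.11·a + 0.52·b = 111.65
Eliminate b: (row1) − 0.19/0.52·(row2) → 0.209808·a = 114.305, so a = 544.808.
Then b = (111.65 − 0.11·544.808) / 0.52 = 99.4638.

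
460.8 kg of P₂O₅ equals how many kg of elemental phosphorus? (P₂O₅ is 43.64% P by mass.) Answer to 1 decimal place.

201.1 kg P

P = 460.8 × 0.4364 = 201.093 kg.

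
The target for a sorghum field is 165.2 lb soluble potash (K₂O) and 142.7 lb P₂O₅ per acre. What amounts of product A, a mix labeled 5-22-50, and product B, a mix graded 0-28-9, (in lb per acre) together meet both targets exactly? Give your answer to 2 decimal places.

277.98 lb product A, 291.23 lb product B

Let a = lb of product A, b = lb of product B (per acre).
K₂O: 0.5·a + 0.09·b = 165.2
P₂O₅: 0.22·a + 0.28·b = 142.7
Eliminate b: (row1) − 0.09/0.28·(row2) → 0.429286·a = 119.332, so a = 277.978.
Then b = (142.7 − 0.22·277.978) / 0.28 = 291.231.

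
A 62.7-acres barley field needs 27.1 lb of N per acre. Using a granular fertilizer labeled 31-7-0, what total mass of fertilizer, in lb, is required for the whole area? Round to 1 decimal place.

5481.2 lb

Product per acre = 27.1 / 31% = 87.4194 lb.
Total product = 87.4194 × 62.7 = 5481.19 lb.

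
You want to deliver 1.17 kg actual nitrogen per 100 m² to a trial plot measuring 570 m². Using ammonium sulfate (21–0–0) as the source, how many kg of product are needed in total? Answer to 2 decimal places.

Product per 100 m² = 1.17 / 21% = 5.57143 kg.
Total product = 5.57143 × 570 / 100 = 31.7571 kg.

31.76 kg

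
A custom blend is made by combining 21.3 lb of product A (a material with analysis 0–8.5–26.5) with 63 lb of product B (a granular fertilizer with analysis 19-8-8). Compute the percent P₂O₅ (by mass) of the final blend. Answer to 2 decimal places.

8.13% P₂O₅

Total mass = 21.3 + 63 = 84.3 lb.
P₂O₅ mass = 8.5%×21.3 + 8%×63 = 6.8505 lb.
% P₂O₅ = 6.8505 / 84.3 = 8.12633%.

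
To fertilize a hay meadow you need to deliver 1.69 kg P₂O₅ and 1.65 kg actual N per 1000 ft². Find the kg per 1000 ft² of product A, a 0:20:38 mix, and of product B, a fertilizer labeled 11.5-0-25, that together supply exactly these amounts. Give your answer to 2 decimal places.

Let a = kg of product A, b = kg of product B (per 1000 ft²).
P₂O₅: 0.2·a + 0·b = 1.69
N: 0·a + 0.115·b = 1.65
Solving simultaneously: a = 8.45, b = 14.3478.

8.45 kg product A, 14.35 kg product B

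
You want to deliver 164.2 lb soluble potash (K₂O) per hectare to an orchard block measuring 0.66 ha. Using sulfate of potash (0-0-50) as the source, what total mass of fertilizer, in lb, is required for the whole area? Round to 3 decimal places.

216.744 lb

Product per hectare = 164.2 / 50% = 328.4 lb.
Total product = 328.4 × 0.66 = 216.744 lb.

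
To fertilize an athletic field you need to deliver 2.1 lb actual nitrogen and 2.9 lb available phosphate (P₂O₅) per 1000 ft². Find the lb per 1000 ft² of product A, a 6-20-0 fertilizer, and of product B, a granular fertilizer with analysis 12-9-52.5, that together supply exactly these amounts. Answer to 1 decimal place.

8.5 lb product A, 13.2 lb product B

With a, b = lb per 1000 ft² of product A and product B:
N: 0.06·a + 0.12·b = 2.1
P₂O₅: 0.2·a + 0.09·b = 2.9
Eliminate b: (row1) − 0.12/0.09·(row2) → -0.206667·a = -1.76667, so a = 8.54839.
Then b = (2.9 − 0.2·8.54839) / 0.09 = 13.2258.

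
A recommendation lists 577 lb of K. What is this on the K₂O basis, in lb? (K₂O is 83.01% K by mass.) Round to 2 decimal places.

K₂O = 577 / 0.8301 = 695.097 lb.

695.10 lb K₂O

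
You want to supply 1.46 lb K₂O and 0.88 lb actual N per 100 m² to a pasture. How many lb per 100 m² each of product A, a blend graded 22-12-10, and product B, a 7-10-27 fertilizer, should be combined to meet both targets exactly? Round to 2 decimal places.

2.58 lb product A, 4.45 lb product B

Let a = lb of product A, b = lb of product B (per 100 m²).
K₂O: 0.1·a + 0.27·b = 1.46
N: 0.22·a + 0.07·b = 0.88
From row1: a = (1.46 − 0.27·b) / 0.1.
Into row2: 0.22·(1.46 − 0.27·b)/0.1 + 0.07·b = 0.88 → b = 4.45038, a = 2.58397.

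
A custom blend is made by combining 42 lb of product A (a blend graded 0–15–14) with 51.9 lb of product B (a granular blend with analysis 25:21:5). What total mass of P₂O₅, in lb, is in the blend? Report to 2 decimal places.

17.20 lb P₂O₅

P₂O₅ mass = 15%×42 + 21%×51.9 = 17.199 lb.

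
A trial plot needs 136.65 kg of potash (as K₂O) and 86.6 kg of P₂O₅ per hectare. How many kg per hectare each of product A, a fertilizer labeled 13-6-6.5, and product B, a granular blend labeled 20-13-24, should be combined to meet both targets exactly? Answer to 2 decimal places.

With a, b = kg per hectare of product A and product B:
K₂O: 0.065·a + 0.24·b = 136.65
P₂O₅: 0.06·a + 0.13·b = 86.6
Solving simultaneously: a = 507.479, b = 431.933.

507.48 kg product A, 431.93 kg product B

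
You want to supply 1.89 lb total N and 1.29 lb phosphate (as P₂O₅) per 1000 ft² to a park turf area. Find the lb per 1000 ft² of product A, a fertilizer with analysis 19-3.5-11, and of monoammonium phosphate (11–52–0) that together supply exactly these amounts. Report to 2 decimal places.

Per-1000 ft² balance (a = product A, b = monoammonium phosphate):
N: 0.19·a + 0.11·b = 1.89
P₂O₅: 0.035·a + 0.52·b = 1.29
Eliminate b: (row1) − 0.11/0.52·(row2) → 0.182596·a = 1.61712, so a = 8.85624.
Then b = (1.29 − 0.035·8.85624) / 0.52 = 1.88468.

8.86 lb product A, 1.88 lb monoammonium phosphate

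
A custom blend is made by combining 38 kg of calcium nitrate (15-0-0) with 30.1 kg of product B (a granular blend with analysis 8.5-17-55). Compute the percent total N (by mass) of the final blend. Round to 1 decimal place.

Total mass = 38 + 30.1 = 68.1 kg.
N mass = 15%×38 + 8.5%×30.1 = 8.2585 kg.
% N = 8.2585 / 68.1 = 12.127%.

12.1% N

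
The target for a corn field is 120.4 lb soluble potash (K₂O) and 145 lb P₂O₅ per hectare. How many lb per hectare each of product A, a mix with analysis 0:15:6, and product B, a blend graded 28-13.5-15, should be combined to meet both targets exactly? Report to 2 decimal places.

381.67 lb product A, 650.00 lb product B

Per-hectare balance (a = product A, b = product B):
K₂O: 0.06·a + 0.15·b = 120.4
P₂O₅: 0.15·a + 0.135·b = 145
Eliminate a: (row1) − 0.06/0.15·(row2) → 0.096·b = 62.4, so b = 650.
Back-substitute: a = (120.4 − 0.15·650) / 0.06 = 381.667.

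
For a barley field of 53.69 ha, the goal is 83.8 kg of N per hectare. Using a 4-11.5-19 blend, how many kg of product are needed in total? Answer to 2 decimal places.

112480.55 kg

Product per hectare = 83.8 / 4% = 2095 kg.
Total product = 2095 × 53.69 = 112480.55 kg.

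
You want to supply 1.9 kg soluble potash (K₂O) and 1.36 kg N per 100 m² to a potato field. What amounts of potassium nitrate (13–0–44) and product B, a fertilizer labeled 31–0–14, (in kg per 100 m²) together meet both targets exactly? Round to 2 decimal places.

3.37 kg potassium nitrate, 2.97 kg product B

Let a = kg of potassium nitrate, b = kg of product B (per 100 m²).
K₂O: 0.44·a + 0.14·b = 1.9
N: 0.13·a + 0.31·b = 1.36
Eliminate a: (row1) − 0.44/0.13·(row2) → -0.909231·b = -2.70308, so b = 2.97293.
Back-substitute: a = (1.9 − 0.14·2.97293) / 0.44 = 3.37225.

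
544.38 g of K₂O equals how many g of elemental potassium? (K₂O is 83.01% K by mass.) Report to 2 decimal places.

K = 544.38 × 0.8301 = 451.8898 g.

451.89 g K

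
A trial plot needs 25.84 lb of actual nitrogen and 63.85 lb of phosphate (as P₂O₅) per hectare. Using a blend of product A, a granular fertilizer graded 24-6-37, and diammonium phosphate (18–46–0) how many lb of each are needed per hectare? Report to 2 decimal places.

3.95 lb product A, 138.29 lb diammonium phosphate

Per-hectare balance (a = product A, b = diammonium phosphate):
N: 0.24·a + 0.18·b = 25.84
P₂O₅: 0.06·a + 0.46·b = 63.85
Eliminate b: (row1) − 0.18/0.46·(row2) → 0.216522·a = 0.855217, so a = 3.9498.
Then b = (63.85 − 0.06·3.9498) / 0.46 = 138.289.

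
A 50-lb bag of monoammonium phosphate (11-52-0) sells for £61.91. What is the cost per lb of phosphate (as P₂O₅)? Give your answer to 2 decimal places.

£2.38 per lb P₂O₅

P₂O₅ in bag = 50 × 52% = 26 lb.
Cost per lb P₂O₅ = £61.91 / 26 = £2.3812.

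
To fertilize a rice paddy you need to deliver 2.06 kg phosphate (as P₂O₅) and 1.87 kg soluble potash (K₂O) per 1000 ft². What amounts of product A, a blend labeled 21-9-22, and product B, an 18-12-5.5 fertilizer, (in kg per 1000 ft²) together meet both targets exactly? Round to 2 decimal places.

5.18 kg product A, 13.28 kg product B

Per-1000 ft² balance (a = product A, b = product B):
P₂O₅: 0.09·a + 0.12·b = 2.06
K₂O: 0.22·a + 0.055·b = 1.87
Eliminate b: (row1) − 0.12/0.055·(row2) → -0.39·a = -2.02, so a = 5.17949.
Then b = (1.87 − 0.22·5.17949) / 0.055 = 13.2821.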